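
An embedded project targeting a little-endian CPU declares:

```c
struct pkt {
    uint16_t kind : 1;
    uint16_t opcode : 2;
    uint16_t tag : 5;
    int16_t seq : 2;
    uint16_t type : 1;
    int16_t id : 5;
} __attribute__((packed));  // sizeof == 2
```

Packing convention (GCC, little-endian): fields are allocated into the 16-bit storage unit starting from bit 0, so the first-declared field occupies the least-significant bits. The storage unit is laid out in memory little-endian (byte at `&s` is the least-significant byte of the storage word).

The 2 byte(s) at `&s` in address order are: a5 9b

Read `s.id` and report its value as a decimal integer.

-13

[0]=0xa5 [1]=0x9b (little-endian) → word 0x9ba5
kind [0+:1] = (word>>0) & 0x1 = 1
opcode [1+:2] = (word>>1) & 0x3 = 2
tag [3+:5] = (word>>3) & 0x1f = 20
seq [8+:2] = (word>>8) & 0x3 = 3
type [10+:1] = (word>>10) & 0x1 = 0
id [11+:5] = (word>>11) & 0x1f = 19  ←
id signed 5b, MSB=1: 19 - 32 = -13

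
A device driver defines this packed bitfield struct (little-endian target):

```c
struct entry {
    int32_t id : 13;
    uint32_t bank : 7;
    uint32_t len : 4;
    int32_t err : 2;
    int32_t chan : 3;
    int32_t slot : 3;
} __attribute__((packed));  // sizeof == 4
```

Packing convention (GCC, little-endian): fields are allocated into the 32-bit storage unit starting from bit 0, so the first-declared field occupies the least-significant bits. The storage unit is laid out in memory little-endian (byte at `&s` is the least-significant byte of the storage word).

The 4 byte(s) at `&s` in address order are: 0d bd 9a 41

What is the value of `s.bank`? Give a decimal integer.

85

[0]=0x0d [1]=0xbd [2]=0x9a [3]=0x41 (little-endian) → word 0x419abd0d
id [0+:13] = (word>>0) & 0x1fff = 7437
bank [13+:7] = (word>>13) & 0x7f = 85  ←
len [20+:4] = (word>>20) & 0xf = 9
err [24+:2] = (word>>24) & 0x3 = 1
chan [26+:3] = (word>>26) & 0x7 = 0
slot [29+:3] = (word>>29) & 0x7 = 2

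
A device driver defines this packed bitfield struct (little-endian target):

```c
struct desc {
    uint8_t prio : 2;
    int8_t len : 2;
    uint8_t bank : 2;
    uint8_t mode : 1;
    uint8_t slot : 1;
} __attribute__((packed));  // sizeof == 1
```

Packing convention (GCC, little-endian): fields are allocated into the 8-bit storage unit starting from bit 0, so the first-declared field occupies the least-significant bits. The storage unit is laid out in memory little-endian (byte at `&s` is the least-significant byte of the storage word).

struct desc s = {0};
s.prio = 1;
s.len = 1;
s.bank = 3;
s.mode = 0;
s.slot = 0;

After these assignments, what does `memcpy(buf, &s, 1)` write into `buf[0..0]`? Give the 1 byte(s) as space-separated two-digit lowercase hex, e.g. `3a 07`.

prio:2 = 1 → 0x1 << 0 → word 0x01
len:2 = 1 → 0x1 << 2 → word 0x05
bank:2 = 3 → 0x3 << 4 → word 0x35
mode:1 = 0 → 0x0 << 6 → word 0x35
slot:1 = 0 → 0x0 << 7 → word 0x35
word = 0x35 → little-endian bytes:
  [0]=0x35

35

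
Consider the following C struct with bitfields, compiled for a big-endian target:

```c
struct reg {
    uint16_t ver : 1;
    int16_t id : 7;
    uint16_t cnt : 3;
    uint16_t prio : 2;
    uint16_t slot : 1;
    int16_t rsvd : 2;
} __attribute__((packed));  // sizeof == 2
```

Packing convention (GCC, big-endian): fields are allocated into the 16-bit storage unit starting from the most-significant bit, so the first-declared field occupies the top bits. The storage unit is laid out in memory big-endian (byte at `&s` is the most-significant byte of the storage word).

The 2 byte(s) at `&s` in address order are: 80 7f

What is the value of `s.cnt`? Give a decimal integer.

[0]=0x80 [1]=0x7f (big-endian) → word 0x807f
ver [15+:1] = (word>>15) & 0x1 = 1
id [8+:7] = (word>>8) & 0x7f = 0
cnt [5+:3] = (word>>5) & 0x7 = 3  ←
prio [3+:2] = (word>>3) & 0x3 = 3
slot [2+:1] = (word>>2) & 0x1 = 1
rsvd [0+:2] = (word>>0) & 0x3 = 3

3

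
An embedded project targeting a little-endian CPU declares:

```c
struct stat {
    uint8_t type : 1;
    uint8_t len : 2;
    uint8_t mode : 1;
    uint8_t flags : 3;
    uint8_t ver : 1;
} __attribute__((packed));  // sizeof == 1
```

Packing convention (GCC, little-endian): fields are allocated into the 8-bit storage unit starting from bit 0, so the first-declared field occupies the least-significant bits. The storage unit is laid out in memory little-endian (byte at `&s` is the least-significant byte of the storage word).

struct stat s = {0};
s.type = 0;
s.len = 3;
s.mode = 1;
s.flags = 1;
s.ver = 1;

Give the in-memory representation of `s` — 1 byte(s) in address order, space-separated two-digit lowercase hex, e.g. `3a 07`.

9e

type (1b) val=0 bits=0x0 at bit 0: 0x00
len (2b) val=3 bits=0x3 at bit 1: 0x06
mode (1b) val=1 bits=0x1 at bit 3: 0x0e
flags (3b) val=1 bits=0x1 at bit 4: 0x1e
ver (1b) val=1 bits=0x1 at bit 7: 0x9e
word = 0x9e → little-endian bytes:
  [0]=0x9e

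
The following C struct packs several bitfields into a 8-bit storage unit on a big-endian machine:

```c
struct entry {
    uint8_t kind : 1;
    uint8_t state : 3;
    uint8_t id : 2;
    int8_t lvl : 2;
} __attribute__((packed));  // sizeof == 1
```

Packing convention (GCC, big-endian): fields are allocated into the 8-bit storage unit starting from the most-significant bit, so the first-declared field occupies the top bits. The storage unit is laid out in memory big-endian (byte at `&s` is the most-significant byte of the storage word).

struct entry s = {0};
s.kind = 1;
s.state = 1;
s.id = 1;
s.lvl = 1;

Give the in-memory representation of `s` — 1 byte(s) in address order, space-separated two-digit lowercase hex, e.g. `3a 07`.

[7+:1] kind=1 & 0x1 = 0x1; word=0x80
[4+:3] state=1 & 0x7 = 0x1; word=0x90
[2+:2] id=1 & 0x3 = 0x1; word=0x94
[0+:2] lvl=1 & 0x3 = 0x1; word=0x95
word = 0x95 → big-endian bytes:
  [0]=0x95

95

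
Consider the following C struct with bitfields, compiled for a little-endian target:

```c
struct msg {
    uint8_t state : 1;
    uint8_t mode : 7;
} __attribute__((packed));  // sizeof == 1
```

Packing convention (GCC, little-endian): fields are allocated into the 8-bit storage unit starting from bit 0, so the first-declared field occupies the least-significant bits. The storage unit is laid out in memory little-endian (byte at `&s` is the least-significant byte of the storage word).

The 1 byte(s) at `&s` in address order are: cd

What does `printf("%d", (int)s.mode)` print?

102

[0]=0xcd (little-endian) → word 0xcd
state:1 @ bit 0 → (0xcd>>0)&0x1 = 0x1
mode:7 @ bit 1 → (0xcd>>1)&0x7f = 0x66  ←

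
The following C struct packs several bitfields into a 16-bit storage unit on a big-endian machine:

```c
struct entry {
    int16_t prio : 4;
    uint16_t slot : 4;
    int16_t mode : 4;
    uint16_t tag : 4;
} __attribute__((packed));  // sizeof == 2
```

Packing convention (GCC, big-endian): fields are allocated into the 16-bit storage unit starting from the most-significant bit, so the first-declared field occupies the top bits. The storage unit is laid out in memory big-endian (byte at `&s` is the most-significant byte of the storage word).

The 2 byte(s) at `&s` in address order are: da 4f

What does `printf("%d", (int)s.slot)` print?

[0]=0xda [1]=0x4f (big-endian) → word 0xda4f
prio [12+:4] = (word>>12) & 0xf = 13
slot [8+:4] = (word>>8) & 0xf = 10  ←
mode [4+:4] = (word>>4) & 0xf = 4
tag [0+:4] = (word>>0) & 0xf = 15

10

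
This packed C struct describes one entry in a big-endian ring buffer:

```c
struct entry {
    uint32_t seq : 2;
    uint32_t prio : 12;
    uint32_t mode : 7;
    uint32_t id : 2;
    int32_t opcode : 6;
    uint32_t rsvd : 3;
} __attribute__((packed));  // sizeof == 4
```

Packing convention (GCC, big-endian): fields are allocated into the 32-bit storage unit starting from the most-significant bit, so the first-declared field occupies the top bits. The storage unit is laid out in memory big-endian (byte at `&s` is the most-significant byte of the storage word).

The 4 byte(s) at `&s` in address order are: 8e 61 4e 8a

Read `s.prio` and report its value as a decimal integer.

[0]=0x8e [1]=0x61 [2]=0x4e [3]=0x8a (big-endian) → word 0x8e614e8a
seq [30+:2] = (word>>30) & 0x3 = 2
prio [18+:12] = (word>>18) & 0xfff = 920  ←
mode [11+:7] = (word>>11) & 0x7f = 41
id [9+:2] = (word>>9) & 0x3 = 3
opcode [3+:6] = (word>>3) & 0x3f = 17
rsvd [0+:3] = (word>>0) & 0x7 = 2

920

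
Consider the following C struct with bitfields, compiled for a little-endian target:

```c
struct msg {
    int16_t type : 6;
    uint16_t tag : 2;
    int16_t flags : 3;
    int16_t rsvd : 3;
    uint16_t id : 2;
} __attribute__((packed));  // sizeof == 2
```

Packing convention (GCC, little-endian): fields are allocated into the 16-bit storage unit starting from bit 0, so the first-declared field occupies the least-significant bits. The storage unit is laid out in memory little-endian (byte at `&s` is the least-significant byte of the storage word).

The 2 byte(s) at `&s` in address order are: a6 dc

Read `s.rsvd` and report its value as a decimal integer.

[0]=0xa6 [1]=0xdc (little-endian) → word 0xdca6
type:6 @ bit 0 → (0xdca6>>0)&0x3f = 0x26
tag:2 @ bit 6 → (0xdca6>>6)&0x3 = 0x2
flags:3 @ bit 8 → (0xdca6>>8)&0x7 = 0x4
rsvd:3 @ bit 11 → (0xdca6>>11)&0x7 = 0x3  ←
id:2 @ bit 14 → (0xdca6>>14)&0x3 = 0x3
rsvd signed 3b, MSB=0: value = 3

3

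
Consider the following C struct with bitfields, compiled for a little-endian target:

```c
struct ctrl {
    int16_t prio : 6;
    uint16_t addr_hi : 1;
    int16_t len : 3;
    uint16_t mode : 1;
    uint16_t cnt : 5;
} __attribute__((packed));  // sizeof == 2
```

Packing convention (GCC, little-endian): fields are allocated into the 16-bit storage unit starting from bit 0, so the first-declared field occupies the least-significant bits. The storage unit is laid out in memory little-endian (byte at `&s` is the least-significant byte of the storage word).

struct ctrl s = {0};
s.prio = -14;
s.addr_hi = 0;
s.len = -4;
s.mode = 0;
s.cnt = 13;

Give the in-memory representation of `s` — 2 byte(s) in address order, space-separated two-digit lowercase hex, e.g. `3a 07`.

prio:6 = -14 → 0x32 << 0 → word 0x0032
addr_hi:1 = 0 → 0x0 << 6 → word 0x0032
len:3 = -4 → 0x4 << 7 → word 0x0232
mode:1 = 0 → 0x0 << 10 → word 0x0232
cnt:5 = 13 → 0xd << 11 → word 0x6a32
word = 0x6a32 → little-endian bytes:
  [0]=0x32  [1]=0x6a

32 6a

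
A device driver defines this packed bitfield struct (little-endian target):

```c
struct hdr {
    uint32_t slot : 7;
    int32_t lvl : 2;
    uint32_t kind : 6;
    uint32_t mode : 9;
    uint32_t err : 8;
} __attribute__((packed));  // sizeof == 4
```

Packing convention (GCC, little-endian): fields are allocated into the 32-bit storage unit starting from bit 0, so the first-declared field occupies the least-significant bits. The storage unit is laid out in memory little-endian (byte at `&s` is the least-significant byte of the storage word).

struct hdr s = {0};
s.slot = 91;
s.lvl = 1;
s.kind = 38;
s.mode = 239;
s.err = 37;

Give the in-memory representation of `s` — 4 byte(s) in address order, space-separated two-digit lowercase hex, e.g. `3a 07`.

db cc 77 25

slot (7b) val=91 bits=0x5b at bit 0: 0x0000005b
lvl (2b) val=1 bits=0x1 at bit 7: 0x000000db
kind (6b) val=38 bits=0x26 at bit 9: 0x00004cdb
mode (9b) val=239 bits=0xef at bit 15: 0x0077ccdb
err (8b) val=37 bits=0x25 at bit 24: 0x2577ccdb
word = 0x2577ccdb → little-endian bytes:
  [0]=0xdb  [1]=0xcc  [2]=0x77  [3]=0x25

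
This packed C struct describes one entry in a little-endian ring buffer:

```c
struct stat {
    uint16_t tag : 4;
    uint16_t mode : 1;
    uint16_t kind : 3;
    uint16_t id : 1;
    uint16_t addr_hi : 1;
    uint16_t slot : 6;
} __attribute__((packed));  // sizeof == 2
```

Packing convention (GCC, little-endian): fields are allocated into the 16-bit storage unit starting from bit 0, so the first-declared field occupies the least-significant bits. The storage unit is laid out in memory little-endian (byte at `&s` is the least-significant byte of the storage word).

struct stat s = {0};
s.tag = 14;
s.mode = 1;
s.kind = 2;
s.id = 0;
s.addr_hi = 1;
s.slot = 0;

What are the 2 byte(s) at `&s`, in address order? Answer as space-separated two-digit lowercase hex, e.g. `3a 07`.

5e 02

[0+:4] tag=14 & 0xf = 0xe; word=0x000e
[4+:1] mode=1 & 0x1 = 0x1; word=0x001e
[5+:3] kind=2 & 0x7 = 0x2; word=0x005e
[8+:1] id=0 & 0x1 = 0x0; word=0x005e
[9+:1] addr_hi=1 & 0x1 = 0x1; word=0x025e
[10+:6] slot=0 & 0x3f = 0x0; word=0x025e
word = 0x025e → little-endian bytes:
  [0]=0x5e  [1]=0x02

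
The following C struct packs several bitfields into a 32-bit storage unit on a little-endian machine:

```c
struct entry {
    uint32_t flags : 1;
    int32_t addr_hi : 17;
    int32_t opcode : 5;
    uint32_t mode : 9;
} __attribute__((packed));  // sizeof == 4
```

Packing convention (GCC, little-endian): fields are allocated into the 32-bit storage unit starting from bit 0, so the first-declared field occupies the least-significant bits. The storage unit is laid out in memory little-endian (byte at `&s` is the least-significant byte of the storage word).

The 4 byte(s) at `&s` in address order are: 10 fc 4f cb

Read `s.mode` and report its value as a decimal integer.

[0]=0x10 [1]=0xfc [2]=0x4f [3]=0xcb (little-endian) → word 0xcb4ffc10
flags [0+:1] = (word>>0) & 0x1 = 0
addr_hi [1+:17] = (word>>1) & 0x1ffff = 130568
opcode [18+:5] = (word>>18) & 0x1f = 19
mode [23+:9] = (word>>23) & 0x1ff = 406  ←

406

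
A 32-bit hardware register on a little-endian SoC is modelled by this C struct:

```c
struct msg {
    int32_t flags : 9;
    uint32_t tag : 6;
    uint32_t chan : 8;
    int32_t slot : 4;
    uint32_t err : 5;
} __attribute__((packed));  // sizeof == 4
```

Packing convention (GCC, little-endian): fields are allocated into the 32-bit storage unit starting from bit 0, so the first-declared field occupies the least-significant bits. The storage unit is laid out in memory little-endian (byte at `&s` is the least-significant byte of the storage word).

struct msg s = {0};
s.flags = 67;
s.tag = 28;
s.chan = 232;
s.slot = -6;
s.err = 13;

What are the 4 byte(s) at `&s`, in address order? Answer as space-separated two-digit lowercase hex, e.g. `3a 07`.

flags:9 = 67 → 0x43 << 0 → word 0x00000043
tag:6 = 28 → 0x1c << 9 → word 0x00003843
chan:8 = 232 → 0xe8 << 15 → word 0x00743843
slot:4 = -6 → 0xa << 23 → word 0x05743843
err:5 = 13 → 0xd << 27 → word 0x6d743843
word = 0x6d743843 → little-endian bytes:
  [0]=0x43  [1]=0x38  [2]=0x74  [3]=0x6d

43 38 74 6d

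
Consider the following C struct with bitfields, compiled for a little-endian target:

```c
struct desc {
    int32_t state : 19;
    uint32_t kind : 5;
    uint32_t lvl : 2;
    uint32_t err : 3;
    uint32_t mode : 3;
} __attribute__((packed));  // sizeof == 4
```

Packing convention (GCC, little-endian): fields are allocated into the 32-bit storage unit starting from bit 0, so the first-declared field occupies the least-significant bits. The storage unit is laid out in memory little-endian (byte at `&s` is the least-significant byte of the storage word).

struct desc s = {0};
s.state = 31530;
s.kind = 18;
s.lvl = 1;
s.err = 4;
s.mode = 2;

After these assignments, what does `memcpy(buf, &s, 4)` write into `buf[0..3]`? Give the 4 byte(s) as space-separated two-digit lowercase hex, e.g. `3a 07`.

state (19b) val=31530 bits=0x7b2a at bit 0: 0x00007b2a
kind (5b) val=18 bits=0x12 at bit 19: 0x00907b2a
lvl (2b) val=1 bits=0x1 at bit 24: 0x01907b2a
err (3b) val=4 bits=0x4 at bit 26: 0x11907b2a
mode (3b) val=2 bits=0x2 at bit 29: 0x51907b2a
word = 0x51907b2a → little-endian bytes:
  [0]=0x2a  [1]=0x7b  [2]=0x90  [3]=0x51

2a 7b 90 51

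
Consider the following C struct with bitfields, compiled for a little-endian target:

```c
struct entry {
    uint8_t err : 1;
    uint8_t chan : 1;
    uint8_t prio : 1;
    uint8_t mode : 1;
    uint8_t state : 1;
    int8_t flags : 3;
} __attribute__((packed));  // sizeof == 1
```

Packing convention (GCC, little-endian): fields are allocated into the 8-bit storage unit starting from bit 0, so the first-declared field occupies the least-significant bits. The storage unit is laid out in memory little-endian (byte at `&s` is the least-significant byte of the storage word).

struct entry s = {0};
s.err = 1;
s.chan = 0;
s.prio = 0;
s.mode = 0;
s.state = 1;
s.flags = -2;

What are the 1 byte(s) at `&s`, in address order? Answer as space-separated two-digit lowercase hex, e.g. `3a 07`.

d1

err (1b) val=1 bits=0x1 at bit 0: 0x01
chan (1b) val=0 bits=0x0 at bit 1: 0x01
prio (1b) val=0 bits=0x0 at bit 2: 0x01
mode (1b) val=0 bits=0x0 at bit 3: 0x01
state (1b) val=1 bits=0x1 at bit 4: 0x11
flags (3b) val=-2 bits=0x6 at bit 5: 0xd1
word = 0xd1 → little-endian bytes:
  [0]=0xd1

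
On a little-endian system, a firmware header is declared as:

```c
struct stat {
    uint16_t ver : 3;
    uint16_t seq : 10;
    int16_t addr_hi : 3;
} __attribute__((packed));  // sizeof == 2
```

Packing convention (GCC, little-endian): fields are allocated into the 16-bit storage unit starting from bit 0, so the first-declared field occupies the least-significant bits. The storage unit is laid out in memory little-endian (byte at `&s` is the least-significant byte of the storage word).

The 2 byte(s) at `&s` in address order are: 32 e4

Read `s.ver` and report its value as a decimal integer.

[0]=0x32 [1]=0xe4 (little-endian) → word 0xe432
ver:3 @ bit 0 → (0xe432>>0)&0x7 = 0x2  ←
seq:10 @ bit 3 → (0xe432>>3)&0x3ff = 0x86
addr_hi:3 @ bit 13 → (0xe432>>13)&0x7 = 0x7

2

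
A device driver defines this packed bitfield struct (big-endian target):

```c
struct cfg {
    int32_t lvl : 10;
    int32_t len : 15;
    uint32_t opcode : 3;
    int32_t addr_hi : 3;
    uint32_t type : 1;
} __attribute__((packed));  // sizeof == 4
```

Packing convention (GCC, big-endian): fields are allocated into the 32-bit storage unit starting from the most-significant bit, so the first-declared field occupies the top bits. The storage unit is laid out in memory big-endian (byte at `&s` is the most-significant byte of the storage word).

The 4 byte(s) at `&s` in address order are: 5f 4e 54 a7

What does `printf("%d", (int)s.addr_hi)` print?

[0]=0x5f [1]=0x4e [2]=0x54 [3]=0xa7 (big-endian) → word 0x5f4e54a7
lvl:10 @ bit 22 → (0x5f4e54a7>>22)&0x3ff = 0x17d
len:15 @ bit 7 → (0x5f4e54a7>>7)&0x7fff = 0x1ca9
opcode:3 @ bit 4 → (0x5f4e54a7>>4)&0x7 = 0x2
addr_hi:3 @ bit 1 → (0x5f4e54a7>>1)&0x7 = 0x3  ←
type:1 @ bit 0 → (0x5f4e54a7>>0)&0x1 = 0x1
addr_hi signed 3b, MSB=0: value = 3

3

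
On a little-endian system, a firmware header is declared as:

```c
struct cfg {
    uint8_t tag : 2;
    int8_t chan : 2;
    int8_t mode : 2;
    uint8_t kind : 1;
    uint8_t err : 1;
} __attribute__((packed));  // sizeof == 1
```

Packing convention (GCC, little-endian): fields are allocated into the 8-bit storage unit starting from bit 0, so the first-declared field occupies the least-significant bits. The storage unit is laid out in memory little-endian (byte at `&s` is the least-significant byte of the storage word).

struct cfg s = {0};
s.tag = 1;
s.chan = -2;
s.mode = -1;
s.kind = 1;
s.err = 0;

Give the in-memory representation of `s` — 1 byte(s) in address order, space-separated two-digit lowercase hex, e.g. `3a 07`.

79

tag (2b) val=1 bits=0x1 at bit 0: 0x01
chan (2b) val=-2 bits=0x2 at bit 2: 0x09
mode (2b) val=-1 bits=0x3 at bit 4: 0x39
kind (1b) val=1 bits=0x1 at bit 6: 0x79
err (1b) val=0 bits=0x0 at bit 7: 0x79
word = 0x79 → little-endian bytes:
  [0]=0x79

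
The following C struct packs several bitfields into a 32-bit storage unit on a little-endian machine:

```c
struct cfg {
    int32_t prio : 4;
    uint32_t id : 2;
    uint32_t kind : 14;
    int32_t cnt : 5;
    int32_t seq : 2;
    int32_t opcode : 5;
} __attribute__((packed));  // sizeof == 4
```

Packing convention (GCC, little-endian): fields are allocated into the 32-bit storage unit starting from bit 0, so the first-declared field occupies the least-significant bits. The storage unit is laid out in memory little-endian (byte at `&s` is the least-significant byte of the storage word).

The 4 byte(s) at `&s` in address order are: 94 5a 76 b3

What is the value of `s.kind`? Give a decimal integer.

6506

[0]=0x94 [1]=0x5a [2]=0x76 [3]=0xb3 (little-endian) → word 0xb3765a94
prio [0+:4] = (word>>0) & 0xf = 4
id [4+:2] = (word>>4) & 0x3 = 1
kind [6+:14] = (word>>6) & 0x3fff = 6506  ←
cnt [20+:5] = (word>>20) & 0x1f = 23
seq [25+:2] = (word>>25) & 0x3 = 1
opcode [27+:5] = (word>>27) & 0x1f = 22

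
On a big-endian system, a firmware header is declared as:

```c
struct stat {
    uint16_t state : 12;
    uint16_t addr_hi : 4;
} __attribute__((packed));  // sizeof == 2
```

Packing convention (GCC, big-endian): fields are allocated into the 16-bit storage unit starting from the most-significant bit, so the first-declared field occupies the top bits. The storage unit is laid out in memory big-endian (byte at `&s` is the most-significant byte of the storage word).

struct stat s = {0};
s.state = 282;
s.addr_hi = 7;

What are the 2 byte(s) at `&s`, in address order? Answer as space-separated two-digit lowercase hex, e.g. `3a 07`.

11 a7

state (12b) val=282 bits=0x11a at bit 4: 0x11a0
addr_hi (4b) val=7 bits=0x7 at bit 0: 0x11a7
word = 0x11a7 → big-endian bytes:
  [0]=0x11  [1]=0xa7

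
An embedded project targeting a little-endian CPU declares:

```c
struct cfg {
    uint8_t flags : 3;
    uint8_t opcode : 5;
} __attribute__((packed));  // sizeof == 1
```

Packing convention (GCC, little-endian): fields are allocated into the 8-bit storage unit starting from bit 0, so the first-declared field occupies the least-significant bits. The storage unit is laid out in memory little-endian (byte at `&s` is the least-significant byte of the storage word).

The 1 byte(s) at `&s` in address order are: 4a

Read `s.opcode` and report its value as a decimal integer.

9

[0]=0x4a (little-endian) → word 0x4a
flags:3 @ bit 0 → (0x4a>>0)&0x7 = 0x2
opcode:5 @ bit 3 → (0x4a>>3)&0x1f = 0x9  ←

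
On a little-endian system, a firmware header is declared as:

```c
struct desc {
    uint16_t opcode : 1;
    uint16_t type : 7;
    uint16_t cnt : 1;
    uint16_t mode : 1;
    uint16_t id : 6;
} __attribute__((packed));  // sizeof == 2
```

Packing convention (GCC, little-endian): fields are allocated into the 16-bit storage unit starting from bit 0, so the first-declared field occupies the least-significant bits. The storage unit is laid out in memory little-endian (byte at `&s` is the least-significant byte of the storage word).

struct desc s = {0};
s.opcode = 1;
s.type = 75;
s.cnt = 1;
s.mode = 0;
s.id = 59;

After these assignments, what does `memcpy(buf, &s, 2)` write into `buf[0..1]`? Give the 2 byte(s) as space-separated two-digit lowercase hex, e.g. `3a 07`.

97 ed

opcode:1 = 1 → 0x1 << 0 → word 0x0001
type:7 = 75 → 0x4b << 1 → word 0x0097
cnt:1 = 1 → 0x1 << 8 → word 0x0197
mode:1 = 0 → 0x0 << 9 → word 0x0197
id:6 = 59 → 0x3b << 10 → word 0xed97
word = 0xed97 → little-endian bytes:
  [0]=0x97  [1]=0xed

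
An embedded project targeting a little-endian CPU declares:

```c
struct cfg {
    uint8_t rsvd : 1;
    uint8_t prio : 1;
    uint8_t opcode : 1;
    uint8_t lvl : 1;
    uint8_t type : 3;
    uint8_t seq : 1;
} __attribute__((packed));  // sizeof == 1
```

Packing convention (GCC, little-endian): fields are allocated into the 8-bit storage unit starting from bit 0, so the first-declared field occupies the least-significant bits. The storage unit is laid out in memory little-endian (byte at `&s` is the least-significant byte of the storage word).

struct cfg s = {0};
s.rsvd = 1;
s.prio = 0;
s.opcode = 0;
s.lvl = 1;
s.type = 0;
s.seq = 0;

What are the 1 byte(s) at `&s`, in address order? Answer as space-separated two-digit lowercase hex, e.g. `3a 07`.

rsvd (1b) val=1 bits=0x1 at bit 0: 0x01
prio (1b) val=0 bits=0x0 at bit 1: 0x01
opcode (1b) val=0 bits=0x0 at bit 2: 0x01
lvl (1b) val=1 bits=0x1 at bit 3: 0x09
type (3b) val=0 bits=0x0 at bit 4: 0x09
seq (1b) val=0 bits=0x0 at bit 7: 0x09
word = 0x09 → little-endian bytes:
  [0]=0x09

09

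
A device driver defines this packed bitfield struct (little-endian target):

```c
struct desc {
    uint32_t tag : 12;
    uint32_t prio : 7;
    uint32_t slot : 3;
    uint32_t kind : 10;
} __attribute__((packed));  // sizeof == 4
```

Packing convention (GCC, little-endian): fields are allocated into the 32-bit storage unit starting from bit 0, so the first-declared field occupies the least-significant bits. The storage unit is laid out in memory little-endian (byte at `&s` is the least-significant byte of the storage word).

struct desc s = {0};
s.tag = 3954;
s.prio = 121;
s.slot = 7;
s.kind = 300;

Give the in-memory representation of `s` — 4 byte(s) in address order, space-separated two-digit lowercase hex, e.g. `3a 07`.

tag (12b) val=3954 bits=0xf72 at bit 0: 0x00000f72
prio (7b) val=121 bits=0x79 at bit 12: 0x00079f72
slot (3b) val=7 bits=0x7 at bit 19: 0x003f9f72
kind (10b) val=300 bits=0x12c at bit 22: 0x4b3f9f72
word = 0x4b3f9f72 → little-endian bytes:
  [0]=0x72  [1]=0x9f  [2]=0x3f  [3]=0x4b

72 9f 3f 4b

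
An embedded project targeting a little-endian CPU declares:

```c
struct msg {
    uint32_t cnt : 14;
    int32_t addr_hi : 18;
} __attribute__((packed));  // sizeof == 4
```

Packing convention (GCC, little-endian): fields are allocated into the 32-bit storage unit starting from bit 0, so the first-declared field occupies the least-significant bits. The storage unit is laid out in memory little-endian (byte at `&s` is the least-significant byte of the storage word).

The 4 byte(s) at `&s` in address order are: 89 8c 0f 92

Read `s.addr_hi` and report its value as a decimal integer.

[0]=0x89 [1]=0x8c [2]=0x0f [3]=0x92 (little-endian) → word 0x920f8c89
cnt [0+:14] = (word>>0) & 0x3fff = 3209
addr_hi [14+:18] = (word>>14) & 0x3ffff = 149566  ←
addr_hi signed 18b, MSB=1: 149566 - 262144 = -112578

-112578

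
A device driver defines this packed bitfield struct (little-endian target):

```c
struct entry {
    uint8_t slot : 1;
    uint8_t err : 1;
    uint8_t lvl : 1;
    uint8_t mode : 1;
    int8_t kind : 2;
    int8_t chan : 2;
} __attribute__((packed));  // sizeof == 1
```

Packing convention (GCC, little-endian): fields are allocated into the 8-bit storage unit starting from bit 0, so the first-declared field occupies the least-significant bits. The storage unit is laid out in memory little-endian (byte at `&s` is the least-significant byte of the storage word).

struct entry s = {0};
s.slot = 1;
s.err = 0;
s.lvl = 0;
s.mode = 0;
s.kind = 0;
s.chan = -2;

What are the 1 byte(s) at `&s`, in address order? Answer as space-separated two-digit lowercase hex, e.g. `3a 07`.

81

slot:1 = 1 → 0x1 << 0 → word 0x01
err:1 = 0 → 0x0 << 1 → word 0x01
lvl:1 = 0 → 0x0 << 2 → word 0x01
mode:1 = 0 → 0x0 << 3 → word 0x01
kind:2 = 0 → 0x0 << 4 → word 0x01
chan:2 = -2 → 0x2 << 6 → word 0x81
word = 0x81 → little-endian bytes:
  [0]=0x81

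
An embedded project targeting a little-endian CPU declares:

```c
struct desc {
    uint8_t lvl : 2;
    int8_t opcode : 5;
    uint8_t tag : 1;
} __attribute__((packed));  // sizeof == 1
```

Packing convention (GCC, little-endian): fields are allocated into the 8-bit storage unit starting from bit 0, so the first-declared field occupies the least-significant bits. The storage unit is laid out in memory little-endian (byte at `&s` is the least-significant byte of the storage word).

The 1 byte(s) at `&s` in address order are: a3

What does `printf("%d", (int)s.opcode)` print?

8

[0]=0xa3 (little-endian) → word 0xa3
lvl [0+:2] = (word>>0) & 0x3 = 3
opcode [2+:5] = (word>>2) & 0x1f = 8  ←
tag [7+:1] = (word>>7) & 0x1 = 1
opcode signed 5b, MSB=0: value = 8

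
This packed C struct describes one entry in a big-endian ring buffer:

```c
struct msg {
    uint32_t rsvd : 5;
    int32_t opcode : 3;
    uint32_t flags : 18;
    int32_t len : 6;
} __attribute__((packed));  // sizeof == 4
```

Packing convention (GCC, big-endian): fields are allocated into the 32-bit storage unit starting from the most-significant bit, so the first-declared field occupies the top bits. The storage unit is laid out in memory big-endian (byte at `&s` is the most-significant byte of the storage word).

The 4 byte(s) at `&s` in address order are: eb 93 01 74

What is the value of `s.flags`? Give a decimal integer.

150533

[0]=0xeb [1]=0x93 [2]=0x01 [3]=0x74 (big-endian) → word 0xeb930174
rsvd [27+:5] = (word>>27) & 0x1f = 29
opcode [24+:3] = (word>>24) & 0x7 = 3
flags [6+:18] = (word>>6) & 0x3ffff = 150533  ←
len [0+:6] = (word>>0) & 0x3f = 52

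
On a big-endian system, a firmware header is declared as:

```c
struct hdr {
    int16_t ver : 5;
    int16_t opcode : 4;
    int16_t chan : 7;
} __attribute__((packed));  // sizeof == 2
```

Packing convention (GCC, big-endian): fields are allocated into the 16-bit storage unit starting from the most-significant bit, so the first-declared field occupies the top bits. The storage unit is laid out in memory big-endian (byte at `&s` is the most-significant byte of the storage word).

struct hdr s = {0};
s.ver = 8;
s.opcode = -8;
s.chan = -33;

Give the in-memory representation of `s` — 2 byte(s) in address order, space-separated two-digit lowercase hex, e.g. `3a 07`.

44 5f

ver:5 = 8 → 0x8 << 11 → word 0x4000
opcode:4 = -8 → 0x8 << 7 → word 0x4400
chan:7 = -33 → 0x5f << 0 → word 0x445f
word = 0x445f → big-endian bytes:
  [0]=0x44  [1]=0x5f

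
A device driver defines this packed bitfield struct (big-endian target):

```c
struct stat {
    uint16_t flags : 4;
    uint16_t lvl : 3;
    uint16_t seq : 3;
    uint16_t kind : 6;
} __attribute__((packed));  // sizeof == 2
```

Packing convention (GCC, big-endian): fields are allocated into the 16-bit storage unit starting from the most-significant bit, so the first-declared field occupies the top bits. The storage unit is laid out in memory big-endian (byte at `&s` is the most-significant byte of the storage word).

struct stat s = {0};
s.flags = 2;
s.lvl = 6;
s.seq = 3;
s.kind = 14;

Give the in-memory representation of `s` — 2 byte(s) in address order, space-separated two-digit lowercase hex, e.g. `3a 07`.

[12+:4] flags=2 & 0xf = 0x2; word=0x2000
[9+:3] lvl=6 & 0x7 = 0x6; word=0x2c00
[6+:3] seq=3 & 0x7 = 0x3; word=0x2cc0
[0+:6] kind=14 & 0x3f = 0xe; word=0x2cce
word = 0x2cce → big-endian bytes:
  [0]=0x2c  [1]=0xce

2c ce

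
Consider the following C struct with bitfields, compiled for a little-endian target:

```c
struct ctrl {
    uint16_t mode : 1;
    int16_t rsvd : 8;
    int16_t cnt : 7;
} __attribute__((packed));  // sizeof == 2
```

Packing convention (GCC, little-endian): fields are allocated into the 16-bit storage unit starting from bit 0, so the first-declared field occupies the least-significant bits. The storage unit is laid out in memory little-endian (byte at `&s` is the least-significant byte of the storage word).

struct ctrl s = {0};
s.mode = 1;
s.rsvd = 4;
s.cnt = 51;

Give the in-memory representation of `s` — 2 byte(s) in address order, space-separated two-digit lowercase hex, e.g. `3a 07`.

09 66

mode:1 = 1 → 0x1 << 0 → word 0x0001
rsvd:8 = 4 → 0x4 << 1 → word 0x0009
cnt:7 = 51 → 0x33 << 9 → word 0x6609
word = 0x6609 → little-endian bytes:
  [0]=0x09  [1]=0x66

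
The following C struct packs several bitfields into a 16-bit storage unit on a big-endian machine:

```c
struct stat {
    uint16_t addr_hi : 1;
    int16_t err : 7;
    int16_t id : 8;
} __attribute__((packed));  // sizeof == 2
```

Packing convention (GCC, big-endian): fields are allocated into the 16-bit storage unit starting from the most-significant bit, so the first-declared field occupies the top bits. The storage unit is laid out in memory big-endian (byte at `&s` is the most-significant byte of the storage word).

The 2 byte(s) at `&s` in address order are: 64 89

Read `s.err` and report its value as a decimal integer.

-28

[0]=0x64 [1]=0x89 (big-endian) → word 0x6489
addr_hi:1 @ bit 15 → (0x6489>>15)&0x1 = 0x0
err:7 @ bit 8 → (0x6489>>8)&0x7f = 0x64  ←
id:8 @ bit 0 → (0x6489>>0)&0xff = 0x89
err signed 7b, MSB=1: 100 - 128 = -28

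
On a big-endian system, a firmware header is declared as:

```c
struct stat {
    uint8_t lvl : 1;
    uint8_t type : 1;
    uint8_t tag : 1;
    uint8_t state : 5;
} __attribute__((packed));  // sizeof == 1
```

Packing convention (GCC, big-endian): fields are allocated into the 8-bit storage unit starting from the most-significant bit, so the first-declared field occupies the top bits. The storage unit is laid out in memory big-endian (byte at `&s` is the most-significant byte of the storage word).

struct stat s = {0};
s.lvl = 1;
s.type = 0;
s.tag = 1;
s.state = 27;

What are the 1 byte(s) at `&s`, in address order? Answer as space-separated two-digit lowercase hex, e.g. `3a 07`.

bb

lvl:1 = 1 → 0x1 << 7 → word 0x80
type:1 = 0 → 0x0 << 6 → word 0x80
tag:1 = 1 → 0x1 << 5 → word 0xa0
state:5 = 27 → 0x1b << 0 → word 0xbb
word = 0xbb → big-endian bytes:
  [0]=0xbb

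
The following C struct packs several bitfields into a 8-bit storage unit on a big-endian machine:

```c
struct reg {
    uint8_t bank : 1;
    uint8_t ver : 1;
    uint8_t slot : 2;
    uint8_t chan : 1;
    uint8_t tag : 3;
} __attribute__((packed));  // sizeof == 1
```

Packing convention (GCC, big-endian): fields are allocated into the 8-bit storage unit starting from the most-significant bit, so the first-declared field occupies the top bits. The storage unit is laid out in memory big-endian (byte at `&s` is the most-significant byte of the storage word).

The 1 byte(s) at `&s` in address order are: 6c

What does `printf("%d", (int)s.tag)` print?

[0]=0x6c (big-endian) → word 0x6c
bank [7+:1] = (word>>7) & 0x1 = 0
ver [6+:1] = (word>>6) & 0x1 = 1
slot [4+:2] = (word>>4) & 0x3 = 2
chan [3+:1] = (word>>3) & 0x1 = 1
tag [0+:3] = (word>>0) & 0x7 = 4  ←

4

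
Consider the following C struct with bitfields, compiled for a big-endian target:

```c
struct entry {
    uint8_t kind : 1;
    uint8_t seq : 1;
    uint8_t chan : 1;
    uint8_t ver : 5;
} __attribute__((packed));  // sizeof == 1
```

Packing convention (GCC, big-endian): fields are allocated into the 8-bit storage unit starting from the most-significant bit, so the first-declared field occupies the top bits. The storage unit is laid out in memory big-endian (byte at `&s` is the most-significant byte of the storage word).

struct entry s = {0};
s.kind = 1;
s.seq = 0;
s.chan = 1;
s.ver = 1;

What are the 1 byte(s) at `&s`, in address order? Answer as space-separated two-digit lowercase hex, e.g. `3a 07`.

a1

[7+:1] kind=1 & 0x1 = 0x1; word=0x80
[6+:1] seq=0 & 0x1 = 0x0; word=0x80
[5+:1] chan=1 & 0x1 = 0x1; word=0xa0
[0+:5] ver=1 & 0x1f = 0x1; word=0xa1
word = 0xa1 → big-endian bytes:
  [0]=0xa1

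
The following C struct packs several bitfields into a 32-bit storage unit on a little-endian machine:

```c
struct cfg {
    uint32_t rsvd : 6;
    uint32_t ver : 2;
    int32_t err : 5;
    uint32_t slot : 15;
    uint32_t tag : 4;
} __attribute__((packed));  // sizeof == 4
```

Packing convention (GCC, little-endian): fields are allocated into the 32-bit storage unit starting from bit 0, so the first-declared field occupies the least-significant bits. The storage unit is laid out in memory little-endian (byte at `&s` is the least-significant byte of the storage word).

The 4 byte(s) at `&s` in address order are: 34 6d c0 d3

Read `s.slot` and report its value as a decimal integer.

[0]=0x34 [1]=0x6d [2]=0xc0 [3]=0xd3 (little-endian) → word 0xd3c06d34
rsvd:6 @ bit 0 → (0xd3c06d34>>0)&0x3f = 0x34
ver:2 @ bit 6 → (0xd3c06d34>>6)&0x3 = 0x0
err:5 @ bit 8 → (0xd3c06d34>>8)&0x1f = 0xd
slot:15 @ bit 13 → (0xd3c06d34>>13)&0x7fff = 0x1e03  ←
tag:4 @ bit 28 → (0xd3c06d34>>28)&0xf = 0xd

7683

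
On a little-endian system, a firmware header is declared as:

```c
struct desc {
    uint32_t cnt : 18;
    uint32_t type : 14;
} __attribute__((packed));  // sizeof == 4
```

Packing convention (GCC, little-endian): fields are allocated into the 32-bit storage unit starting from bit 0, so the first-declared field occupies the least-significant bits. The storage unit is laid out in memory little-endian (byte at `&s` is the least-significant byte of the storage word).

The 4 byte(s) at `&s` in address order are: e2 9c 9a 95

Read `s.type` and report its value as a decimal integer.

[0]=0xe2 [1]=0x9c [2]=0x9a [3]=0x95 (little-endian) → word 0x959a9ce2
cnt [0+:18] = (word>>0) & 0x3ffff = 171234
type [18+:14] = (word>>18) & 0x3fff = 9574  ←

9574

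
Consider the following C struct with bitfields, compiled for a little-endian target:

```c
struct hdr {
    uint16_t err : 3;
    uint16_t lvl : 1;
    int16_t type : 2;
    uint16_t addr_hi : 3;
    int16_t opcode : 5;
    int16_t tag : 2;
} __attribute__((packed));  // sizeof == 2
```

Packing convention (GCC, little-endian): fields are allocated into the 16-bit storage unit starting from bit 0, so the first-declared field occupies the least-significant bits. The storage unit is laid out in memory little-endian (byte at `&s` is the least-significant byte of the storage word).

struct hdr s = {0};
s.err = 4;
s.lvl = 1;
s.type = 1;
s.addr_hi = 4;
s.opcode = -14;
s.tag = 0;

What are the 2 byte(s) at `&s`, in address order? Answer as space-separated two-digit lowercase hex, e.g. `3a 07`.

[0+:3] err=4 & 0x7 = 0x4; word=0x0004
[3+:1] lvl=1 & 0x1 = 0x1; word=0x000c
[4+:2] type=1 & 0x3 = 0x1; word=0x001c
[6+:3] addr_hi=4 & 0x7 = 0x4; word=0x011c
[9+:5] opcode=-14 & 0x1f = 0x12; word=0x251c
[14+:2] tag=0 & 0x3 = 0x0; word=0x251c
word = 0x251c → little-endian bytes:
  [0]=0x1c  [1]=0x25

1c 25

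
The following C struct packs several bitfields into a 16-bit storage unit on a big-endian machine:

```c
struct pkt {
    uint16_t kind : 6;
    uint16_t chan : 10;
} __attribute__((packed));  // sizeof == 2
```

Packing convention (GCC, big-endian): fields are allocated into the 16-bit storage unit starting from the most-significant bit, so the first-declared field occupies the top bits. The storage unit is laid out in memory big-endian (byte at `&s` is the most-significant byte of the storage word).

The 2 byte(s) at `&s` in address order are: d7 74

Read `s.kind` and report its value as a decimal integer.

53

[0]=0xd7 [1]=0x74 (big-endian) → word 0xd774
kind [10+:6] = (word>>10) & 0x3f = 53  ←
chan [0+:10] = (word>>0) & 0x3ff = 884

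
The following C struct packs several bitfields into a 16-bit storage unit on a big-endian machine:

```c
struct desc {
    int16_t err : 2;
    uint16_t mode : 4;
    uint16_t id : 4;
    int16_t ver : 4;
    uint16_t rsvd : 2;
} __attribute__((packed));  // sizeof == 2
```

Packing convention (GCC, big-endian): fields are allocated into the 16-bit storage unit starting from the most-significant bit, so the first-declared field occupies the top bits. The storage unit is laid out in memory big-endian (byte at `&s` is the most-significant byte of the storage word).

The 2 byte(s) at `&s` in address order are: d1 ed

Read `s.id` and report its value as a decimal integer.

[0]=0xd1 [1]=0xed (big-endian) → word 0xd1ed
err [14+:2] = (word>>14) & 0x3 = 3
mode [10+:4] = (word>>10) & 0xf = 4
id [6+:4] = (word>>6) & 0xf = 7  ←
ver [2+:4] = (word>>2) & 0xf = 11
rsvd [0+:2] = (word>>0) & 0x3 = 1

7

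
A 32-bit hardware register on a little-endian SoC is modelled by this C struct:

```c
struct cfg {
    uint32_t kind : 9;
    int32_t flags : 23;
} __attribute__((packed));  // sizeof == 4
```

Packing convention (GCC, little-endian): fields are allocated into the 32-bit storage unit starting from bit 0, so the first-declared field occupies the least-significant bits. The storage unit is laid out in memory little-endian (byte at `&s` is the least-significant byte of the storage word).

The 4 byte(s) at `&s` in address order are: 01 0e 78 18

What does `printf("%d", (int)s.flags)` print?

[0]=0x01 [1]=0x0e [2]=0x78 [3]=0x18 (little-endian) → word 0x18780e01
kind:9 @ bit 0 → (0x18780e01>>0)&0x1ff = 0x1
flags:23 @ bit 9 → (0x18780e01>>9)&0x7fffff = 0xc3c07  ←
flags signed 23b, MSB=0: value = 801799

801799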